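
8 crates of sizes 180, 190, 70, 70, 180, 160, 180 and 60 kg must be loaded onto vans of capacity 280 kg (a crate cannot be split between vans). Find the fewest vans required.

Total = 190 + 180 + 180 + 180 + 160 + 70 + 70 + 60 = 1090 kg.
Lower bound: ⌈1090/280⌉ = 4 vans.
Also, 5 crates each exceed 140 kg, and no two of those can share a van, so at least 5 vans are needed.
A packing using 5 vans:
  van 1: 190 + 70 = 260
  van 2: 180 + 70 = 250
  van 3: 180 + 60 = 240
  van 4: 180 = 180
  van 5: 160 = 160
This matches the lower bound, so 5 is optimal.

5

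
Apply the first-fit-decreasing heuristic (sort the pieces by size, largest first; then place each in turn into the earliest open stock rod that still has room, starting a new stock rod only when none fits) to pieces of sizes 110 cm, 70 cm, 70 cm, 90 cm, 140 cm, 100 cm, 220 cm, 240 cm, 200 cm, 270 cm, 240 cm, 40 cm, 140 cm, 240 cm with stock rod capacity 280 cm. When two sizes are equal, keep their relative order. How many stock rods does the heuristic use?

Sorted descending: 270, 240, 240, 240, 220, 200, 140, 140, 110, 100, 90, 70, 70, 40.
  270 → stock rod 1 (new)  [load 270/280]
  240 → stock rod 2 (new)  [load 240/280]
  240 → stock rod 3 (new)  [load 240/280]
  240 → stock rod 4 (new)  [load 240/280]
  220 → stock rod 5 (new)  [load 220/280]
  200 → stock rod 6 (new)  [load 200/280]
  140 → stock rod 7 (new)  [load 140/280]
  140 → stock rod 7  [load 280/280]
  110 → stock rod 8 (new)  [load 110/280]
  100 → stock rod 8  [load 210/280]
  90 → stock rod 9 (new)  [load 90/280]
  70 → stock rod 6  [load 270/280]
  70 → stock rod 8  [load 280/280]
  40 → stock rod 2  [load 280/280]
9 stock rods opened.

9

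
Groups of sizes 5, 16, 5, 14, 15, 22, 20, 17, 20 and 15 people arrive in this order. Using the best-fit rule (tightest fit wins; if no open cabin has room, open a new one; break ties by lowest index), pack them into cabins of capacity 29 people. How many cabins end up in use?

  5 → cabin 1 (new)  [load 5/29]
  16 → cabin 1  [load 21/29]
  5 → cabin 1  [load 26/29]
  14 → cabin 2 (new)  [load 14/29]
  15 → cabin 2  [load 29/29]
  22 → cabin 3 (new)  [load 22/29]
  20 → cabin 4 (new)  [load 20/29]
  17 → cabin 5 (new)  [load 17/29]
  20 → cabin 6 (new)  [load 20/29]
  15 → cabin 7 (new)  [load 15/29]
7 cabins opened.

7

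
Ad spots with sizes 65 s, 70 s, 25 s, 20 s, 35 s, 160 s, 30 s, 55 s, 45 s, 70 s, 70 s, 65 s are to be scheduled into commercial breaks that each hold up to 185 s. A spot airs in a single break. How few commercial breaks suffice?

Total = 160 + 70 + 70 + 70 + 65 + 65 + 55 + 45 + 35 + 30 + 25 + 20 = 710 s.
Lower bound: ⌈710/185⌉ = 4 commercial breaks.
A packing using 4 commercial breaks:
  break 1: 160 + 25 = 185
  break 2: 70 + 70 + 45 = 185
  break 3: 70 + 65 + 35 = 170
  break 4: 65 + 55 + 30 + 20 = 170
This matches the lower bound, so 4 is optimal.

4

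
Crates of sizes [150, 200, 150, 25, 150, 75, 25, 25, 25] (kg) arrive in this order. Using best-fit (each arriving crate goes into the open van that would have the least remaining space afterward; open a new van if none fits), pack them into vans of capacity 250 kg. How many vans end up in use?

  150 → van 1 (new)  [load 150/250]
  200 → van 2 (new)  [load 200/250]
  150 → van 3 (new)  [load 150/250]
  25 → van 2  [load 225/250]
  150 → van 4 (new)  [load 150/250]
  75 → van 1  [load 225/250]
  25 → van 1  [load 250/250]
  25 → van 2  [load 250/250]
  25 → van 3  [load 175/250]
4 vans opened.

4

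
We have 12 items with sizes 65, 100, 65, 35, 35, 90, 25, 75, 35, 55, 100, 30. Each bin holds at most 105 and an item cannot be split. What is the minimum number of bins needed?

8

Total = 100 + 100 + 90 + 75 + 65 + 65 + 55 + 35 + 35 + 35 + 30 + 25 = 710.
Lower bound: ⌈710/105⌉ = 7 bins.
A packing using 8 bins:
  bin 1: 100 = 100
  bin 2: 100 = 100
  bin 3: 90 = 90
  bin 4: 75 + 30 = 105
  bin 5: 65 + 35 = 100
  bin 6: 65 + 35 = 100
  bin 7: 55 + 35 = 90
  bin 8: 25 = 25
No arrangement into 7 bins stays within capacity, so 8 is optimal.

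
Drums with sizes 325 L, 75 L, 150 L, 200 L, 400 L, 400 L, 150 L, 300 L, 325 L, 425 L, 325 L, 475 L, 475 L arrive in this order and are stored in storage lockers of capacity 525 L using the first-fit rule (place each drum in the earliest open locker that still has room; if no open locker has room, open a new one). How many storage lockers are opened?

  325 → locker 1 (new)  [load 325/525]
  75 → locker 1  [load 400/525]
  150 → locker 2 (new)  [load 150/525]
  200 → locker 2  [load 350/525]
  400 → locker 3 (new)  [load 400/525]
  400 → locker 4 (new)  [load 400/525]
  150 → locker 2  [load 500/525]
  300 → locker 5 (new)  [load 300/525]
  325 → locker 6 (new)  [load 325/525]
  425 → locker 7 (new)  [load 425/525]
  325 → locker 8 (new)  [load 325/525]
  475 → locker 9 (new)  [load 475/525]
  475 → locker 10 (new)  [load 475/525]
10 storage lockers opened.

10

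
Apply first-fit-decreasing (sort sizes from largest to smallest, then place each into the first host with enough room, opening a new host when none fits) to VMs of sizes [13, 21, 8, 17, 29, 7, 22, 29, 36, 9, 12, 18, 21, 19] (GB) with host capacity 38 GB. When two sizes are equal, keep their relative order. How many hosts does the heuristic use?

Sorted descending: 36, 29, 29, 22, 21, 21, 19, 18, 17, 13, 12, 9, 8, 7.
  36 → host 1 (new)  [load 36/38]
  29 → host 2 (new)  [load 29/38]
  29 → host 3 (new)  [load 29/38]
  22 → host 4 (new)  [load 22/38]
  21 → host 5 (new)  [load 21/38]
  21 → host 6 (new)  [load 21/38]
  19 → host 7 (new)  [load 19/38]
  18 → host 7  [load 37/38]
  17 → host 5  [load 38/38]
  13 → host 4  [load 35/38]
  12 → host 6  [load 33/38]
  9 → host 2  [load 38/38]
  8 → host 3  [load 37/38]
  7 → host 8 (new)  [load 7/38]
8 hosts opened.

8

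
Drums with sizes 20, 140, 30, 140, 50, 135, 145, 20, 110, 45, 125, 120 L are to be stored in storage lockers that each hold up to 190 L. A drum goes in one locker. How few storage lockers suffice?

Total = 145 + 140 + 140 + 135 + 125 + 120 + 110 + 50 + 45 + 30 + 20 + 20 = 1080 L.
Lower bound: ⌈1080/190⌉ = 6 storage lockers.
Also, 7 drums each exceed 95 L, and no two of those can share a locker, so at least 7 storage lockers are needed.
A packing using 7 storage lockers:
  locker 1: 145 + 45 = 190
  locker 2: 140 + 50 = 190
  locker 3: 140 + 30 + 20 = 190
  locker 4: 135 + 20 = 155
  locker 5: 125 = 125
  locker 6: 120 = 120
  locker 7: 110 = 110
This matches the lower bound, so 7 is optimal.

7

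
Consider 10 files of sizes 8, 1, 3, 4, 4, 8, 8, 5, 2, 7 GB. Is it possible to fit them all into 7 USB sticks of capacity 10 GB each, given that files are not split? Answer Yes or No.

A valid assignment using 6 USB sticks:
  USB stick 1: 8 + 2 = 10
  USB stick 2: 8 + 1 = 9
  USB stick 3: 8 = 8
  USB stick 4: 7 + 3 = 10
  USB stick 5: 5 + 4 = 9
  USB stick 6: 4 = 4
That uses only 6 ≤ 7, so 7 USB sticks are enough.

Yes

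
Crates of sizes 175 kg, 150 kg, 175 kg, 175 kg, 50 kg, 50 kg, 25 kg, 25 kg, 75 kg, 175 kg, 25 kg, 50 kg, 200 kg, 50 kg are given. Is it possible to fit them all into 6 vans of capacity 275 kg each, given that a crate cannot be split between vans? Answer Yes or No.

Yes

A valid assignment using 6 vans:
  van 1: 200 + 75 = 275
  van 2: 175 + 50 + 50 = 275
  van 3: 175 + 50 + 50 = 275
  van 4: 175 + 25 + 25 + 25 = 250
  van 5: 175 = 175
  van 6: 150 = 150
Every load is within 275 kg, so 6 vans suffice.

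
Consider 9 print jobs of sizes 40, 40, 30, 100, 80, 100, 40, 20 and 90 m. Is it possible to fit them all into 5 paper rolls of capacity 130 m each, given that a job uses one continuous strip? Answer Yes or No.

Yes

A valid assignment using 5 paper rolls:
  roll 1: 100 + 30 = 130
  roll 2: 100 + 20 = 120
  roll 3: 90 + 40 = 130
  roll 4: 80 + 40 = 120
  roll 5: 40 = 40
Every load is within 130 m, so 5 paper rolls suffice.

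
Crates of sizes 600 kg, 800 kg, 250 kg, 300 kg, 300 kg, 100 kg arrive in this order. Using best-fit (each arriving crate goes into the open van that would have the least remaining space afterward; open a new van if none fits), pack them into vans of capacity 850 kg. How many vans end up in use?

  600 → van 1 (new)  [load 600/850]
  800 → van 2 (new)  [load 800/850]
  250 → van 1  [load 850/850]
  300 → van 3 (new)  [load 300/850]
  300 → van 3  [load 600/850]
  100 → van 3  [load 700/850]
3 vans opened.

3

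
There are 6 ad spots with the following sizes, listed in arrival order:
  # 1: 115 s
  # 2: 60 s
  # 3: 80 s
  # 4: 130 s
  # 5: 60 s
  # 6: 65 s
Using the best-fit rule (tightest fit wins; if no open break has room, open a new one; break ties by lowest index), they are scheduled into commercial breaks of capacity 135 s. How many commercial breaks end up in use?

5

  115 → break 1 (new)  [load 115/135]
  60 → break 2 (new)  [load 60/135]
  80 → break 3 (new)  [load 80/135]
  130 → break 4 (new)  [load 130/135]
  60 → break 2  [load 120/135]
  65 → break 5 (new)  [load 65/135]
5 commercial breaks opened.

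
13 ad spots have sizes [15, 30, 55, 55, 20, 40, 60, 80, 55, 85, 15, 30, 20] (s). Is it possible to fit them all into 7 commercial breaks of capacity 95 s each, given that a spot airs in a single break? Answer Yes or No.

Yes

A valid assignment using 7 commercial breaks:
  break 1: 85 = 85
  break 2: 80 + 15 = 95
  break 3: 60 + 30 = 90
  break 4: 55 + 40 = 95
  break 5: 55 + 30 = 85
  break 6: 55 + 20 + 20 = 95
  break 7: 15 = 15
Every load is within 95 s, so 7 commercial breaks suffice.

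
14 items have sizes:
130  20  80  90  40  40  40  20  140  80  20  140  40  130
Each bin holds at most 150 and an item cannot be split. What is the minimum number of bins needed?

Total = 140 + 140 + 130 + 130 + 90 + 80 + 80 + 40 + 40 + 40 + 40 + 20 + 20 + 20 = 1010.
Lower bound: ⌈1010/150⌉ = 7 bins.
A packing using 8 bins:
  bin 1: 140 = 140
  bin 2: 140 = 140
  bin 3: 130 + 20 = 150
  bin 4: 130 + 20 = 150
  bin 5: 90 + 40 + 20 = 150
  bin 6: 80 + 40 = 120
  bin 7: 80 + 40 = 120
  bin 8: 40 = 40
No arrangement into 7 bins stays within capacity, so 8 is optimal.

8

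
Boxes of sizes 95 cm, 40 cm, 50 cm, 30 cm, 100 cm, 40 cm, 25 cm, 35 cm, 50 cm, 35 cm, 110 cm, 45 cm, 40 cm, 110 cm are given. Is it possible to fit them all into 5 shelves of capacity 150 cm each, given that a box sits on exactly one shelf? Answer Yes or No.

No

Total = 805 cm; ⌈805/150⌉ = 6.
At least 6 shelves are required, but only 5 are allowed.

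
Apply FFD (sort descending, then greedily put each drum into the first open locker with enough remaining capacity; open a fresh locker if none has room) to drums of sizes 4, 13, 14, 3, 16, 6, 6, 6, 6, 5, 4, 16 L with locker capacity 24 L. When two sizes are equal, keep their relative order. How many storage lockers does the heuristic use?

5

Sorted descending: 16, 16, 14, 13, 6, 6, 6, 6, 5, 4, 4, 3.
  16 → locker 1 (new)  [load 16/24]
  16 → locker 2 (new)  [load 16/24]
  14 → locker 3 (new)  [load 14/24]
  13 → locker 4 (new)  [load 13/24]
  6 → locker 1  [load 22/24]
  6 → locker 2  [load 22/24]
  6 → locker 3  [load 20/24]
  6 → locker 4  [load 19/24]
  5 → locker 4  [load 24/24]
  4 → locker 3  [load 24/24]
  4 → locker 5 (new)  [load 4/24]
  3 → locker 5  [load 7/24]
5 storage lockers opened.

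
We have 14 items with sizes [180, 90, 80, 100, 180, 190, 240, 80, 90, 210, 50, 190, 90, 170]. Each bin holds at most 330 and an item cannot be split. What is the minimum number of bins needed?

7

Total = 240 + 210 + 190 + 190 + 180 + 180 + 170 + 100 + 90 + 90 + 90 + 80 + 80 + 50 = 1940.
Lower bound: ⌈1940/330⌉ = 6 bins.
Also, 7 items each exceed 165, and no two of those can share a bin, so at least 7 bins are needed.
A packing using 7 bins:
  bin 1: 240 + 90 = 330
  bin 2: 210 + 100 = 310
  bin 3: 190 + 90 + 50 = 330
  bin 4: 190 + 90 = 280
  bin 5: 180 + 80 = 260
  bin 6: 180 + 80 = 260
  bin 7: 170 = 170
This matches the lower bound, so 7 is optimal.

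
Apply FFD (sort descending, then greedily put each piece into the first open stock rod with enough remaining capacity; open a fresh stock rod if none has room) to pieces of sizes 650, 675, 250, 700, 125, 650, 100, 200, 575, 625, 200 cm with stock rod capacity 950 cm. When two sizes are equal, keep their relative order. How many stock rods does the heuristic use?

Sorted descending: 700, 675, 650, 650, 625, 575, 250, 200, 200, 125, 100.
  700 → stock rod 1 (new)  [load 700/950]
  675 → stock rod 2 (new)  [load 675/950]
  650 → stock rod 3 (new)  [load 650/950]
  650 → stock rod 4 (new)  [load 650/950]
  625 → stock rod 5 (new)  [load 625/950]
  575 → stock rod 6 (new)  [load 575/950]
  250 → stock rod 1  [load 950/950]
  200 → stock rod 2  [load 875/950]
  200 → stock rod 3  [load 850/950]
  125 → stock rod 4  [load 775/950]
  100 → stock rod 3  [load 950/950]
6 stock rods opened.

6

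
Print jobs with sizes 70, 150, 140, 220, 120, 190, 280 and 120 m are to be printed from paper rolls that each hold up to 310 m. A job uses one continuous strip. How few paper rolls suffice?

Total = 280 + 220 + 190 + 150 + 140 + 120 + 120 + 70 = 1290 m.
Lower bound: ⌈1290/310⌉ = 5 paper rolls.
A packing using 5 paper rolls:
  roll 1: 280 = 280
  roll 2: 220 + 70 = 290
  roll 3: 190 + 120 = 310
  roll 4: 150 + 140 = 290
  roll 5: 120 = 120
This matches the lower bound, so 5 is optimal.

5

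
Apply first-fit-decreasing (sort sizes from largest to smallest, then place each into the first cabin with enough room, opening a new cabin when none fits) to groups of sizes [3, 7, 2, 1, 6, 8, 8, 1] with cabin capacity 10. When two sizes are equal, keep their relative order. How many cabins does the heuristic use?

4

Sorted descending: 8, 8, 7, 6, 3, 2, 1, 1.
  8 → cabin 1 (new)  [load 8/10]
  8 → cabin 2 (new)  [load 8/10]
  7 → cabin 3 (new)  [load 7/10]
  6 → cabin 4 (new)  [load 6/10]
  3 → cabin 3  [load 10/10]
  2 → cabin 1  [load 10/10]
  1 → cabin 2  [load 9/10]
  1 → cabin 2  [load 10/10]
4 cabins opened.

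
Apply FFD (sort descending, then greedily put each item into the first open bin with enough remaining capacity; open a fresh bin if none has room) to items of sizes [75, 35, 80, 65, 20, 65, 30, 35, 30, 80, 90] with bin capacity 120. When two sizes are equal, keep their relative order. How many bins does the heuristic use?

Sorted descending: 90, 80, 80, 75, 65, 65, 35, 35, 30, 30, 20.
  90 → bin 1 (new)  [load 90/120]
  80 → bin 2 (new)  [load 80/120]
  80 → bin 3 (new)  [load 80/120]
  75 → bin 4 (new)  [load 75/120]
  65 → bin 5 (new)  [load 65/120]
  65 → bin 6 (new)  [load 65/120]
  35 → bin 2  [load 115/120]
  35 → bin 3  [load 115/120]
  30 → bin 1  [load 120/120]
  30 → bin 4  [load 105/120]
  20 → bin 5  [load 85/120]
6 bins opened.

6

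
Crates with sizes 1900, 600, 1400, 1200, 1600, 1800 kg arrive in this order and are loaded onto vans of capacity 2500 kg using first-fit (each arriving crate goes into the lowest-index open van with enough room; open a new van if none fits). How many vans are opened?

5

  1900 → van 1 (new)  [load 1900/2500]
  600 → van 1  [load 2500/2500]
  1400 → van 2 (new)  [load 1400/2500]
  1200 → van 3 (new)  [load 1200/2500]
  1600 → van 4 (new)  [load 1600/2500]
  1800 → van 5 (new)  [load 1800/2500]
5 vans opened.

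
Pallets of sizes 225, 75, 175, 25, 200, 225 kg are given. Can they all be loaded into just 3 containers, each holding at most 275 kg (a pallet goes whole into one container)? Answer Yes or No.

No

Total = 925 kg; ⌈925/275⌉ = 4.
At least 4 containers are required, but only 3 are allowed.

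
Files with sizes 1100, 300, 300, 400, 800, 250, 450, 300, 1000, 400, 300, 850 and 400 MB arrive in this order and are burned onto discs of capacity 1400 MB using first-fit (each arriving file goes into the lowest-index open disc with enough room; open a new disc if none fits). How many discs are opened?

5

  1100 → disc 1 (new)  [load 1100/1400]
  300 → disc 1  [load 1400/1400]
  300 → disc 2 (new)  [load 300/1400]
  400 → disc 2  [load 700/1400]
  800 → disc 3 (new)  [load 800/1400]
  250 → disc 2  [load 950/1400]
  450 → disc 2  [load 1400/1400]
  300 → disc 3  [load 1100/1400]
  1000 → disc 4 (new)  [load 1000/1400]
  400 → disc 4  [load 1400/1400]
  300 → disc 3  [load 1400/1400]
  850 → disc 5 (new)  [load 850/1400]
  400 → disc 5  [load 1250/1400]
5 discs opened.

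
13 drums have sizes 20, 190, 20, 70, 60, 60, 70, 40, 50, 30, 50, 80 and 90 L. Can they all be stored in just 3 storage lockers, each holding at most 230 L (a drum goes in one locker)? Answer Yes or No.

No

Total = 830 L; ⌈830/230⌉ = 4.
At least 4 storage lockers are required, but only 3 are allowed.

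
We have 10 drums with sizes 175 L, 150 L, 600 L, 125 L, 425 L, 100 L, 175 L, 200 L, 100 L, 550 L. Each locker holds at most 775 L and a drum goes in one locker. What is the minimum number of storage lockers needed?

4

Total = 600 + 550 + 425 + 200 + 175 + 175 + 150 + 125 + 100 + 100 = 2600 L.
Lower bound: ⌈2600/775⌉ = 4 storage lockers.
A packing using 4 storage lockers:
  locker 1: 600 + 175 = 775
  locker 2: 550 + 200 = 750
  locker 3: 425 + 175 + 150 = 750
  locker 4: 125 + 100 + 100 = 325
This matches the lower bound, so 4 is optimal.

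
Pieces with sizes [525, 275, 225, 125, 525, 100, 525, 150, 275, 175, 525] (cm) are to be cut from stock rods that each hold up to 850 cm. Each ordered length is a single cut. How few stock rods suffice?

Total = 525 + 525 + 525 + 525 + 275 + 275 + 225 + 175 + 150 + 125 + 100 = 3425 cm.
Lower bound: ⌈3425/850⌉ = 5 stock rods.
A packing using 5 stock rods:
  stock rod 1: 525 + 275 = 800
  stock rod 2: 525 + 275 = 800
  stock rod 3: 525 + 225 + 100 = 850
  stock rod 4: 525 + 175 + 150 = 850
  stock rod 5: 125 = 125
This matches the lower bound, so 5 is optimal.

5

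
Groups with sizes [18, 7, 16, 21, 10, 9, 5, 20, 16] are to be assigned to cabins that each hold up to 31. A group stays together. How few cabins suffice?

5

Total = 21 + 20 + 18 + 16 + 16 + 10 + 9 + 7 + 5 = 122.
Lower bound: ⌈122/31⌉ = 4 cabins.
Also, 5 groups each exceed 31/2, and no two of those can share a cabin, so at least 5 cabins are needed.
A packing using 5 cabins:
  cabin 1: 21 + 10 = 31
  cabin 2: 20 + 9 = 29
  cabin 3: 18 + 7 + 5 = 30
  cabin 4: 16 = 16
  cabin 5: 16 = 16
This matches the lower bound, so 5 is optimal.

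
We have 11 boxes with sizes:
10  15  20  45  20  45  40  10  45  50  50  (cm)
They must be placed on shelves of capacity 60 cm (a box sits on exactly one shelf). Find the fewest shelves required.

Total = 50 + 50 + 45 + 45 + 45 + 40 + 20 + 20 + 15 + 10 + 10 = 350 cm.
Lower bound: ⌈350/60⌉ = 6 shelves.
A packing using 7 shelves:
  shelf 1: 50 + 10 = 60
  shelf 2: 50 + 10 = 60
  shelf 3: 45 + 15 = 60
  shelf 4: 45 = 45
  shelf 5: 45 = 45
  shelf 6: 40 + 20 = 60
  shelf 7: 20 = 20
No arrangement into 6 shelves stays within capacity, so 7 is optimal.

7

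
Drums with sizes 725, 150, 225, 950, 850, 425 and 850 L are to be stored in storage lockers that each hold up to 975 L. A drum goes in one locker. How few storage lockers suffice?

5

Total = 950 + 850 + 850 + 725 + 425 + 225 + 150 = 4175 L.
Lower bound: ⌈4175/975⌉ = 5 storage lockers.
A packing using 5 storage lockers:
  locker 1: 950 = 950
  locker 2: 850 = 850
  locker 3: 850 = 850
  locker 4: 725 + 225 = 950
  locker 5: 425 + 150 = 575
This matches the lower bound, so 5 is optimal.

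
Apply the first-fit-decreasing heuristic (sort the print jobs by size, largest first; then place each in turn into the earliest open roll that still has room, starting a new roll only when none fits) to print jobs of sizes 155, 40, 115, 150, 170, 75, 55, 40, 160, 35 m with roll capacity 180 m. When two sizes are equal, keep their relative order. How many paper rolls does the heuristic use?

Sorted descending: 170, 160, 155, 150, 115, 75, 55, 40, 40, 35.
  170 → roll 1 (new)  [load 170/180]
  160 → roll 2 (new)  [load 160/180]
  155 → roll 3 (new)  [load 155/180]
  150 → roll 4 (new)  [load 150/180]
  115 → roll 5 (new)  [load 115/180]
  75 → roll 6 (new)  [load 75/180]
  55 → roll 5  [load 170/180]
  40 → roll 6  [load 115/180]
  40 → roll 6  [load 155/180]
  35 → roll 7 (new)  [load 35/180]
7 paper rolls opened.

7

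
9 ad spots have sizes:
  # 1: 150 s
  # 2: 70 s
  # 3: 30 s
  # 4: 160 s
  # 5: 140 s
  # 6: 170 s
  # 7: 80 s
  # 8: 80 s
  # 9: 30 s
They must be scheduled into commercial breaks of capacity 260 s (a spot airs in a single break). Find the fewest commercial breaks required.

4

Total = 170 + 160 + 150 + 140 + 80 + 80 + 70 + 30 + 30 = 910 s.
Lower bound: ⌈910/260⌉ = 4 commercial breaks.
A packing using 4 commercial breaks:
  break 1: 170 + 80 = 250
  break 2: 160 + 80 = 240
  break 3: 150 + 70 + 30 = 250
  break 4: 140 + 30 = 170
This matches the lower bound, so 4 is optimal.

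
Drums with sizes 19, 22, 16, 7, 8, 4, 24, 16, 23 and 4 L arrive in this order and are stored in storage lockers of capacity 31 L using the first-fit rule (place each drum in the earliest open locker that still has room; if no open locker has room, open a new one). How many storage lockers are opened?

6

  19 → locker 1 (new)  [load 19/31]
  22 → locker 2 (new)  [load 22/31]
  16 → locker 3 (new)  [load 16/31]
  7 → locker 1  [load 26/31]
  8 → locker 2  [load 30/31]
  4 → locker 1  [load 30/31]
  24 → locker 4 (new)  [load 24/31]
  16 → locker 5 (new)  [load 16/31]
  23 → locker 6 (new)  [load 23/31]
  4 → locker 3  [load 20/31]
6 storage lockers opened.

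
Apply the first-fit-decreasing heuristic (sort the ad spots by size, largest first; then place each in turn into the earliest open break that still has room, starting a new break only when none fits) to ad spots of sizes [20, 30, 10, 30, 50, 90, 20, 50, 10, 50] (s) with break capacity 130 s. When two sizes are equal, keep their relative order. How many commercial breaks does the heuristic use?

3

Sorted descending: 90, 50, 50, 50, 30, 30, 20, 20, 10, 10.
  90 → break 1 (new)  [load 90/130]
  50 → break 2 (new)  [load 50/130]
  50 → break 2  [load 100/130]
  50 → break 3 (new)  [load 50/130]
  30 → break 1  [load 120/130]
  30 → break 2  [load 130/130]
  20 → break 3  [load 70/130]
  20 → break 3  [load 90/130]
  10 → break 1  [load 130/130]
  10 → break 3  [load 100/130]
3 commercial breaks opened.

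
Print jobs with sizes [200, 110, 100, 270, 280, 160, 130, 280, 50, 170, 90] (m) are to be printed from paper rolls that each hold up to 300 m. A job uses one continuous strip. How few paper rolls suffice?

7

Total = 280 + 280 + 270 + 200 + 170 + 160 + 130 + 110 + 100 + 90 + 50 = 1840 m.
Lower bound: ⌈1840/300⌉ = 7 paper rolls.
A packing using 7 paper rolls:
  roll 1: 280 = 280
  roll 2: 280 = 280
  roll 3: 270 = 270
  roll 4: 200 + 100 = 300
  roll 5: 170 + 130 = 300
  roll 6: 160 + 110 = 270
  roll 7: 90 + 50 = 140
This matches the lower bound, so 7 is optimal.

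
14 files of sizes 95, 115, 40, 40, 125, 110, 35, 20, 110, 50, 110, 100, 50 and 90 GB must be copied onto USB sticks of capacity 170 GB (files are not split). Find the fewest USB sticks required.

Total = 125 + 115 + 110 + 110 + 110 + 100 + 95 + 90 + 50 + 50 + 40 + 40 + 35 + 20 = 1090 GB.
Lower bound: ⌈1090/170⌉ = 7 USB sticks.
Also, 8 files each exceed 85 GB, and no two of those can share a USB stick, so at least 8 USB sticks are needed.
A packing using 8 USB sticks:
  USB stick 1: 125 + 40 = 165
  USB stick 2: 115 + 50 = 165
  USB stick 3: 110 + 50 = 160
  USB stick 4: 110 + 40 + 20 = 170
  USB stick 5: 110 + 35 = 145
  USB stick 6: 100 = 100
  USB stick 7: 95 = 95
  USB stick 8: 90 = 90
This matches the lower bound, so 8 is optimal.

8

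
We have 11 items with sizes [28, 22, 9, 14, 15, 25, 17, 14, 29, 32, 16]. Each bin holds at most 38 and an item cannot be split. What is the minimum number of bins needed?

Total = 32 + 29 + 28 + 25 + 22 + 17 + 16 + 15 + 14 + 14 + 9 = 221.
Lower bound: ⌈221/38⌉ = 6 bins.
A packing using 7 bins:
  bin 1: 32 = 32
  bin 2: 29 + 9 = 38
  bin 3: 28 = 28
  bin 4: 25 = 25
  bin 5: 22 + 16 = 38
  bin 6: 17 + 15 = 32
  bin 7: 14 + 14 = 28
No arrangement into 6 bins stays within capacity, so 7 is optimal.

7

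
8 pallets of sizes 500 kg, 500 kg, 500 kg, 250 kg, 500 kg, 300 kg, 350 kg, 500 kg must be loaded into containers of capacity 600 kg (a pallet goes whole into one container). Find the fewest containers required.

Total = 500 + 500 + 500 + 500 + 500 + 350 + 300 + 250 = 3400 kg.
Lower bound: ⌈3400/600⌉ = 6 containers.
A packing using 7 containers:
  container 1: 500 = 500
  container 2: 500 = 500
  container 3: 500 = 500
  container 4: 500 = 500
  container 5: 500 = 500
  container 6: 350 + 250 = 600
  container 7: 300 = 300
No arrangement into 6 containers stays within capacity, so 7 is optimal.

7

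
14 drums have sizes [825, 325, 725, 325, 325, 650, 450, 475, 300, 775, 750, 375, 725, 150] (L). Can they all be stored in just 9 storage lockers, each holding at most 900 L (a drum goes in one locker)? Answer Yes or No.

Total = 7175 L; ⌈7175/900⌉ = 8.
The bound of 8 does not rule out 9, but exhaustive search shows no assignment into 9 storage lockers of capacity 900 L exists — the minimum is 10.

No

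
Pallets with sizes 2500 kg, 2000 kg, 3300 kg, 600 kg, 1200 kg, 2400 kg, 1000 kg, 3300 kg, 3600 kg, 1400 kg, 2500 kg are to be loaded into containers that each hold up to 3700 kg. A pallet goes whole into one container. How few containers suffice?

Total = 3600 + 3300 + 3300 + 2500 + 2500 + 2400 + 2000 + 1400 + 1200 + 1000 + 600 = 23800 kg.
Lower bound: ⌈23800/3700⌉ = 7 containers.
A packing using 7 containers:
  container 1: 3600 = 3600
  container 2: 3300 = 3300
  container 3: 3300 = 3300
  container 4: 2500 + 1200 = 3700
  container 5: 2500 + 1000 = 3500
  container 6: 2400 + 600 = 3000
  container 7: 2000 + 1400 = 3400
This matches the lower bound, so 7 is optimal.

7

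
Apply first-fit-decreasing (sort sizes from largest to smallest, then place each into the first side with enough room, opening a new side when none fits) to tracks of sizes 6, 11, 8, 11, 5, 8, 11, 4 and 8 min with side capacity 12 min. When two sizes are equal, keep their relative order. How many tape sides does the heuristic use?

Sorted descending: 11, 11, 11, 8, 8, 8, 6, 5, 4.
  11 → side 1 (new)  [load 11/12]
  11 → side 2 (new)  [load 11/12]
  11 → side 3 (new)  [load 11/12]
  8 → side 4 (new)  [load 8/12]
  8 → side 5 (new)  [load 8/12]
  8 → side 6 (new)  [load 8/12]
  6 → side 7 (new)  [load 6/12]
  5 → side 7  [load 11/12]
  4 → side 4  [load 12/12]
7 tape sides opened.

7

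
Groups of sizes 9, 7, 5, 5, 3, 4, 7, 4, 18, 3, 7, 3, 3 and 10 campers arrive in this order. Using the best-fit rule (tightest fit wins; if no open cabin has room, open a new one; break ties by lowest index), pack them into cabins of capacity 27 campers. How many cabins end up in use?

4

  9 → cabin 1 (new)  [load 9/27]
  7 → cabin 1  [load 16/27]
  5 → cabin 1  [load 21/27]
  5 → cabin 1  [load 26/27]
  3 → cabin 2 (new)  [load 3/27]
  4 → cabin 2  [load 7/27]
  7 → cabin 2  [load 14/27]
  4 → cabin 2  [load 18/27]
  18 → cabin 3 (new)  [load 18/27]
  3 → cabin 2  [load 21/27]
  7 → cabin 3  [load 25/27]
  3 → cabin 2  [load 24/27]
  3 → cabin 2  [load 27/27]
  10 → cabin 4 (new)  [load 10/27]
4 cabins opened.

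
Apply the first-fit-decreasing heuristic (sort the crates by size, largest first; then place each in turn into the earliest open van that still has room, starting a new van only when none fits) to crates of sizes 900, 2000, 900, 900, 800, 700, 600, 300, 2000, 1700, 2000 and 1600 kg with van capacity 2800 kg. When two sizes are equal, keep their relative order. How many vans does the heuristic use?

Sorted descending: 2000, 2000, 2000, 1700, 1600, 900, 900, 900, 800, 700, 600, 300.
  2000 → van 1 (new)  [load 2000/2800]
  2000 → van 2 (new)  [load 2000/2800]
  2000 → van 3 (new)  [load 2000/2800]
  1700 → van 4 (new)  [load 1700/2800]
  1600 → van 5 (new)  [load 1600/2800]
  900 → van 4  [load 2600/2800]
  900 → van 5  [load 2500/2800]
  900 → van 6 (new)  [load 900/2800]
  800 → van 1  [load 2800/2800]
  700 → van 2  [load 2700/2800]
  600 → van 3  [load 2600/2800]
  300 → van 5  [load 2800/2800]
6 vans opened.

6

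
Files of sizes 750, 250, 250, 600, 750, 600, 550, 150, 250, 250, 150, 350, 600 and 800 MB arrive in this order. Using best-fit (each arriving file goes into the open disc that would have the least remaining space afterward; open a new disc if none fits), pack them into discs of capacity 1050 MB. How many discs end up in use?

  750 → disc 1 (new)  [load 750/1050]
  250 → disc 1  [load 1000/1050]
  250 → disc 2 (new)  [load 250/1050]
  600 → disc 2  [load 850/1050]
  750 → disc 3 (new)  [load 750/1050]
  600 → disc 4 (new)  [load 600/1050]
  550 → disc 5 (new)  [load 550/1050]
  150 → disc 2  [load 1000/1050]
  250 → disc 3  [load 1000/1050]
  250 → disc 4  [load 850/1050]
  150 → disc 4  [load 1000/1050]
  350 → disc 5  [load 900/1050]
  600 → disc 6 (new)  [load 600/1050]
  800 → disc 7 (new)  [load 800/1050]
7 discs opened.

7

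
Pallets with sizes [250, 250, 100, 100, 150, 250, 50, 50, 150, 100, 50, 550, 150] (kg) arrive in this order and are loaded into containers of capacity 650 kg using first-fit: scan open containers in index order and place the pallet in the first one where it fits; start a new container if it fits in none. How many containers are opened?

4

  250 → container 1 (new)  [load 250/650]
  250 → container 1  [load 500/650]
  100 → container 1  [load 600/650]
  100 → container 2 (new)  [load 100/650]
  150 → container 2  [load 250/650]
  250 → container 2  [load 500/650]
  50 → container 1  [load 650/650]
  50 → container 2  [load 550/650]
  150 → container 3 (new)  [load 150/650]
  100 → container 2  [load 650/650]
  50 → container 3  [load 200/650]
  550 → container 4 (new)  [load 550/650]
  150 → container 3  [load 350/650]
4 containers opened.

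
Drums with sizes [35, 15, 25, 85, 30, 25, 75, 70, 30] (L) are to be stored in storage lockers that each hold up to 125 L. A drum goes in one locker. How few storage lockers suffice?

Total = 85 + 75 + 70 + 35 + 30 + 30 + 25 + 25 + 15 = 390 L.
Lower bound: ⌈390/125⌉ = 4 storage lockers.
A packing using 4 storage lockers:
  locker 1: 85 + 35 = 120
  locker 2: 75 + 30 + 15 = 120
  locker 3: 70 + 30 + 25 = 125
  locker 4: 25 = 25
This matches the lower bound, so 4 is optimal.

4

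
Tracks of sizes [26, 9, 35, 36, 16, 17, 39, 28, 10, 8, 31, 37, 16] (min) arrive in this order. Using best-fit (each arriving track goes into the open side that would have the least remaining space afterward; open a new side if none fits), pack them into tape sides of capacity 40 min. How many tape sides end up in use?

9

  26 → side 1 (new)  [load 26/40]
  9 → side 1  [load 35/40]
  35 → side 2 (new)  [load 35/40]
  36 → side 3 (new)  [load 36/40]
  16 → side 4 (new)  [load 16/40]
  17 → side 4  [load 33/40]
  39 → side 5 (new)  [load 39/40]
  28 → side 6 (new)  [load 28/40]
  10 → side 6  [load 38/40]
  8 → side 7 (new)  [load 8/40]
  31 → side 7  [load 39/40]
  37 → side 8 (new)  [load 37/40]
  16 → side 9 (new)  [load 16/40]
9 tape sides opened.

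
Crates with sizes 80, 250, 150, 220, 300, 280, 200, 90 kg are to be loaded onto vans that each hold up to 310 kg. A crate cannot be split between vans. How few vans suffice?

Total = 300 + 280 + 250 + 220 + 200 + 150 + 90 + 80 = 1570 kg.
Lower bound: ⌈1570/310⌉ = 6 vans.
A packing using 6 vans:
  van 1: 300 = 300
  van 2: 280 = 280
  van 3: 250 = 250
  van 4: 220 + 90 = 310
  van 5: 200 + 80 = 280
  van 6: 150 = 150
This matches the lower bound, so 6 is optimal.

6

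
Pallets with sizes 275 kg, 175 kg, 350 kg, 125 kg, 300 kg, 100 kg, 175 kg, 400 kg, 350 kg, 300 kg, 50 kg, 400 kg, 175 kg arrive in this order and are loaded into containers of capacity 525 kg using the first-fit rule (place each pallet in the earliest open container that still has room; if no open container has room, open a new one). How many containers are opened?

  275 → container 1 (new)  [load 275/525]
  175 → container 1  [load 450/525]
  350 → container 2 (new)  [load 350/525]
  125 → container 2  [load 475/525]
  300 → container 3 (new)  [load 300/525]
  100 → container 3  [load 400/525]
  175 → container 4 (new)  [load 175/525]
  400 → container 5 (new)  [load 400/525]
  350 → container 4  [load 525/525]
  300 → container 6 (new)  [load 300/525]
  50 → container 1  [load 500/525]
  400 → container 7 (new)  [load 400/525]
  175 → container 6  [load 475/525]
7 containers opened.

7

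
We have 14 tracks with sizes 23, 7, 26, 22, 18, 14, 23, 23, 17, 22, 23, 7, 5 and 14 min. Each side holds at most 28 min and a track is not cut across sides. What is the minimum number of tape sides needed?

Total = 26 + 23 + 23 + 23 + 23 + 22 + 22 + 18 + 17 + 14 + 14 + 7 + 7 + 5 = 244 min.
Lower bound: ⌈244/28⌉ = 9 tape sides.
A packing using 10 tape sides:
  side 1: 26 = 26
  side 2: 23 + 5 = 28
  side 3: 23 = 23
  side 4: 23 = 23
  side 5: 23 = 23
  side 6: 22 = 22
  side 7: 22 = 22
  side 8: 18 + 7 = 25
  side 9: 17 + 7 = 24
  side 10: 14 + 14 = 28
No arrangement into 9 tape sides stays within capacity, so 10 is optimal.

10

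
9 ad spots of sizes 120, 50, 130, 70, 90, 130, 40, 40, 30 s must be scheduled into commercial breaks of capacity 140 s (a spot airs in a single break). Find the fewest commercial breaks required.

6

Total = 130 + 130 + 120 + 90 + 70 + 50 + 40 + 40 + 30 = 700 s.
Lower bound: ⌈700/140⌉ = 5 commercial breaks.
A packing using 6 commercial breaks:
  break 1: 130 = 130
  break 2: 130 = 130
  break 3: 120 = 120
  break 4: 90 + 50 = 140
  break 5: 70 + 40 + 30 = 140
  break 6: 40 = 40
No arrangement into 5 commercial breaks stays within capacity, so 6 is optimal.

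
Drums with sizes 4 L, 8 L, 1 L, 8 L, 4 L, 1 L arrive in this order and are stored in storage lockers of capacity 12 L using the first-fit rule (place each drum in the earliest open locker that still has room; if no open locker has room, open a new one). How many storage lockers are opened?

  4 → locker 1 (new)  [load 4/12]
  8 → locker 1  [load 12/12]
  1 → locker 2 (new)  [load 1/12]
  8 → locker 2  [load 9/12]
  4 → locker 3 (new)  [load 4/12]
  1 → locker 2  [load 10/12]
3 storage lockers opened.

3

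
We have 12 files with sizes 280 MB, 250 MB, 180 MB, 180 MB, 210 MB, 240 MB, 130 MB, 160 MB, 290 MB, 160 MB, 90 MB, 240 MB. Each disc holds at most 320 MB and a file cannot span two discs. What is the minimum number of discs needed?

Total = 290 + 280 + 250 + 240 + 240 + 210 + 180 + 180 + 160 + 160 + 130 + 90 = 2410 MB.
Lower bound: ⌈2410/320⌉ = 8 discs.
A packing using 9 discs:
  disc 1: 290 = 290
  disc 2: 280 = 280
  disc 3: 250 = 250
  disc 4: 240 = 240
  disc 5: 240 = 240
  disc 6: 210 + 90 = 300
  disc 7: 180 + 130 = 310
  disc 8: 180 = 180
  disc 9: 160 + 160 = 320
No arrangement into 8 discs stays within capacity, so 9 is optimal.

9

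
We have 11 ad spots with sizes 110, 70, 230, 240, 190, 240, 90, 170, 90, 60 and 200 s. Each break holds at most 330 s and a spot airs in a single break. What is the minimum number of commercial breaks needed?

6

Total = 240 + 240 + 230 + 200 + 190 + 170 + 110 + 90 + 90 + 70 + 60 = 1690 s.
Lower bound: ⌈1690/330⌉ = 6 commercial breaks.
A packing using 6 commercial breaks:
  break 1: 240 + 90 = 330
  break 2: 240 + 90 = 330
  break 3: 230 + 70 = 300
  break 4: 200 + 110 = 310
  break 5: 190 + 60 = 250
  break 6: 170 = 170
This matches the lower bound, so 6 is optimal.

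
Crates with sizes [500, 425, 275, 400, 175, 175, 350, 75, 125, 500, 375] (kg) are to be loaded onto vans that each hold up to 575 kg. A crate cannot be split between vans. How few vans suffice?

Total = 500 + 500 + 425 + 400 + 375 + 350 + 275 + 175 + 175 + 125 + 75 = 3375 kg.
Lower bound: ⌈3375/575⌉ = 6 vans.
A packing using 7 vans:
  van 1: 500 + 75 = 575
  van 2: 500 = 500
  van 3: 425 + 125 = 550
  van 4: 400 + 175 = 575
  van 5: 375 + 175 = 550
  van 6: 350 = 350
  van 7: 275 = 275
No arrangement into 6 vans stays within capacity, so 7 is optimal.

7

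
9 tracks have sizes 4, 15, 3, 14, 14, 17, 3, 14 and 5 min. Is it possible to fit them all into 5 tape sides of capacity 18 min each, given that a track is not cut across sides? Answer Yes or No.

Total = 89 min; ⌈89/18⌉ = 5.
The bound of 5 does not rule out 5, but exhaustive search shows no assignment into 5 tape sides of capacity 18 min exists — the minimum is 6.

No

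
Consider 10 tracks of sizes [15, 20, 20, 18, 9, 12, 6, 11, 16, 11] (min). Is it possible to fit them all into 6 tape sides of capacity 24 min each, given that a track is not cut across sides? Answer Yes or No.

No

Total = 138 min; ⌈138/24⌉ = 6.
The bound of 6 does not rule out 6, but exhaustive search shows no assignment into 6 tape sides of capacity 24 min exists — the minimum is 7.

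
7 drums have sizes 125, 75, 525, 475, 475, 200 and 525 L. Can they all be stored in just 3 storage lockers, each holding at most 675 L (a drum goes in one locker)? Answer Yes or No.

No

Total = 2400 L; ⌈2400/675⌉ = 4.
At least 4 storage lockers are required, but only 3 are allowed.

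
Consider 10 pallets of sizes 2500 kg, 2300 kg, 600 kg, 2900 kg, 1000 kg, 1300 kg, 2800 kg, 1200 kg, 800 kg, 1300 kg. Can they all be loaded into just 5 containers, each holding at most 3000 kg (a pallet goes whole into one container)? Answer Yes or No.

No

Total = 16700 kg; ⌈16700/3000⌉ = 6.
At least 6 containers are required, but only 5 are allowed.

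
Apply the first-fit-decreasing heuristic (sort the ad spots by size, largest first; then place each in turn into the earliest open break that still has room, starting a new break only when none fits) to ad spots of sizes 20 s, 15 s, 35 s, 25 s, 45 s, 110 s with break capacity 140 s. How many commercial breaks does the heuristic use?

Sorted descending: 110, 45, 35, 25, 20, 15.
  110 → break 1 (new)  [load 110/140]
  45 → break 2 (new)  [load 45/140]
  35 → break 2  [load 80/140]
  25 → break 1  [load 135/140]
  20 → break 2  [load 100/140]
  15 → break 2  [load 115/140]
2 commercial breaks opened.

2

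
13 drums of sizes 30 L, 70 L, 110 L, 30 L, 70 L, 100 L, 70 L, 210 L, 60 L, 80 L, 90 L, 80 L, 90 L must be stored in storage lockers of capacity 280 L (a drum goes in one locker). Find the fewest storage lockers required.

Total = 210 + 110 + 100 + 90 + 90 + 80 + 80 + 70 + 70 + 70 + 60 + 30 + 30 = 1090 L.
Lower bound: ⌈1090/280⌉ = 4 storage lockers.
A packing using 4 storage lockers:
  locker 1: 210 + 70 = 280
  locker 2: 110 + 100 + 70 = 280
  locker 3: 90 + 90 + 80 = 260
  locker 4: 80 + 70 + 60 + 30 + 30 = 270
This matches the lower bound, so 4 is optimal.

4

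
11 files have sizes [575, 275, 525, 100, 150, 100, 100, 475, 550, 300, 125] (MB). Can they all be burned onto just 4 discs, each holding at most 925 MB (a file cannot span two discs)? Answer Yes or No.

Yes

A valid assignment using 4 discs:
  disc 1: 575 + 300 = 875
  disc 2: 550 + 275 + 100 = 925
  disc 3: 525 + 150 + 125 + 100 = 900
  disc 4: 475 + 100 = 575
Every load is within 925 MB, so 4 discs suffice.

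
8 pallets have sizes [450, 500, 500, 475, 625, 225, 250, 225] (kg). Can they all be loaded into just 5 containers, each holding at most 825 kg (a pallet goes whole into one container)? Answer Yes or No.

A valid assignment using 5 containers:
  container 1: 625 = 625
  container 2: 500 + 250 = 750
  container 3: 500 + 225 = 725
  container 4: 475 + 225 = 700
  container 5: 450 = 450
Every load is within 825 kg, so 5 containers suffice.

Yes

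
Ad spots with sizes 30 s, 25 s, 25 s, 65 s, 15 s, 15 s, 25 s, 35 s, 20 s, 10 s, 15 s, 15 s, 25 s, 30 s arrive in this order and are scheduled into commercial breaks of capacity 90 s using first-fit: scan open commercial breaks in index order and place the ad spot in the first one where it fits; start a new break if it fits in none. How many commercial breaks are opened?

4

  30 → break 1 (new)  [load 30/90]
  25 → break 1  [load 55/90]
  25 → break 1  [load 80/90]
  65 → break 2 (new)  [load 65/90]
  15 → break 2  [load 80/90]
  15 → break 3 (new)  [load 15/90]
  25 → break 3  [load 40/90]
  35 → break 3  [load 75/90]
  20 → break 4 (new)  [load 20/90]
  10 → break 1  [load 90/90]
  15 → break 3  [load 90/90]
  15 → break 4  [load 35/90]
  25 → break 4  [load 60/90]
  30 → break 4  [load 90/90]
4 commercial breaks opened.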